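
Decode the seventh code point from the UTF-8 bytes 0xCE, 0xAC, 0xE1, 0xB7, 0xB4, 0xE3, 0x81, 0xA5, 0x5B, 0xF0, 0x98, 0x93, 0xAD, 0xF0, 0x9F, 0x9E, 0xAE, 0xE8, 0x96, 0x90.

Offset 0: leading byte 0xCE = 11001110 → 2-byte char #1 = CE AC.
Offset 2: leading byte 0xE1 = 11100001 → 3-byte char #2 = E1 B7 B4.
Offset 5: leading byte 0xE3 = 11100011 → 3-byte char #3 = E3 81 A5.
Offset 8: leading byte 0x5B = 01011011 → 1-byte char #4 = 5B.
Offset 9: leading byte 0xF0 = 11110000 → 4-byte char #5 = F0 98 93 AD.
Offset 13: leading byte 0xF0 = 11110000 → 4-byte char #6 = F0 9F 9E AE.
Offset 17: leading byte 0xE8 = 11101000 → 3-byte char #7 = E8 96 90.
Leading byte 0xE8 = 11101000 matches 1110xxxx → 3-byte sequence.
Byte 1: 0xE8 = 11101000, payload 1000 (4 bits).
Byte 2: 0x96 = 10010110 (10xxxxxx ✓), payload 010110.
Byte 3: 0x90 = 10010000 (10xxxxxx ✓), payload 010000.
Concatenate: 1000010110010000 = 0x8590 (16 bits → U+8590).

U+8590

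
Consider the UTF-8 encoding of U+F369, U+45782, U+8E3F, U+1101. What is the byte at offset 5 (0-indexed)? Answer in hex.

U+F369 → 3-byte form EF 8D A9 at offsets 0–2.
U+45782 → 4-byte form F1 85 9E 82 at offsets 3–6.
Offset 5 falls in char 2's range; it's byte 3 of F1 85 9E 82 = 0x9E.

0x9E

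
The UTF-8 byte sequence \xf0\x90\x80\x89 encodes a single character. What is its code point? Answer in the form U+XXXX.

Leading byte 0xF0 = 11110000 matches 11110xxx → 4-byte sequence.
Byte 1: 0xF0 = 11110000, payload 000 (3 bits).
Byte 2: 0x90 = 10010000 (10xxxxxx ✓), payload 010000.
Byte 3: 0x80 = 10000000 (10xxxxxx ✓), payload 000000.
Byte 4: 0x89 = 10001001 (10xxxxxx ✓), payload 001001.
Concatenate: 000010000000000001001 = 0x10009 (21 bits → U+10009).

U+10009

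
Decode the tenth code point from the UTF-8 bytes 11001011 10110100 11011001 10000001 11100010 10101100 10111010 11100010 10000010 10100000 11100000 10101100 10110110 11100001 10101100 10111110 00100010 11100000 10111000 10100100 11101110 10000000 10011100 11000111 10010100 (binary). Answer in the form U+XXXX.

Offset 0: leading byte 0xCB = 11001011 → 2-byte char #1 = CB B4.
Offset 2: leading byte 0xD9 = 11011001 → 2-byte char #2 = D9 81.
Offset 4: leading byte 0xE2 = 11100010 → 3-byte char #3 = E2 AC BA.
Offset 7: leading byte 0xE2 = 11100010 → 3-byte char #4 = E2 82 A0.
Offset 10: leading byte 0xE0 = 11100000 → 3-byte char #5 = E0 AC B6.
Offset 13: leading byte 0xE1 = 11100001 → 3-byte char #6 = E1 AC BE.
Offset 16: leading byte 0x22 = 00100010 → 1-byte char #7 = 22.
Offset 17: leading byte 0xE0 = 11100000 → 3-byte char #8 = E0 B8 A4.
Offset 20: leading byte 0xEE = 11101110 → 3-byte char #9 = EE 80 9C.
Offset 23: leading byte 0xC7 = 11000111 → 2-byte char #10 = C7 94.
Leading byte 0xC7 = 11000111 matches 110xxxxx → 2-byte sequence.
Byte 1: 0xC7 = 11000111, payload 00111 (5 bits).
Byte 2: 0x94 = 10010100 (10xxxxxx ✓), payload 010100.
Concatenate: 00111010100 = 0x1D4 (11 bits → U+01D4).

U+01D4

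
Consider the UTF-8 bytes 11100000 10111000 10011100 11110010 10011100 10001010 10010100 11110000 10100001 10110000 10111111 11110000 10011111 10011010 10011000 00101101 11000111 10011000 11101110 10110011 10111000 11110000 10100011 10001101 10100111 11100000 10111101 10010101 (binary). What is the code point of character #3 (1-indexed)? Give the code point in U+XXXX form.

Offset 0: leading byte 0xE0 = 11100000 → 3-byte char #1 = E0 B8 9C.
Offset 3: leading byte 0xF2 = 11110010 → 4-byte char #2 = F2 9C 8A 94.
Offset 7: leading byte 0xF0 = 11110000 → 4-byte char #3 = F0 A1 B0 BF.
Leading byte 0xF0 = 11110000 matches 11110xxx → 4-byte sequence.
Byte 1: 0xF0 = 11110000, payload 000 (3 bits).
Byte 2: 0xA1 = 10100001 (10xxxxxx ✓), payload 100001.
Byte 3: 0xB0 = 10110000 (10xxxxxx ✓), payload 110000.
Byte 4: 0xBF = 10111111 (10xxxxxx ✓), payload 111111.
Concatenate: 000100001110000111111 = 0x21C3F (21 bits → U+21C3F).

U+21C3F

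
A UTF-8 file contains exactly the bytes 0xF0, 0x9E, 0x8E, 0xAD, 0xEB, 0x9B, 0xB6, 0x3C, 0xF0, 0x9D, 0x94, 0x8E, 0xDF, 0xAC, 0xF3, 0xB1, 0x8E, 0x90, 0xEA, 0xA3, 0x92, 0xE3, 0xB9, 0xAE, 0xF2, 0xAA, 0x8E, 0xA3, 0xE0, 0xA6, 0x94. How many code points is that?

Byte at offset 0: 0xF0 = 11110000 → 4-byte char (#1). Advance 4.
Byte at offset 4: 0xEB = 11101011 → 3-byte char (#2). Advance 3.
Byte at offset 7: 0x3C = 00111100 → 1-byte char (#3). Advance 1.
Byte at offset 8: 0xF0 = 11110000 → 4-byte char (#4). Advance 4.
Byte at offset 12: 0xDF = 11011111 → 2-byte char (#5). Advance 2.
Byte at offset 14: 0xF3 = 11110011 → 4-byte char (#6). Advance 4.
Byte at offset 18: 0xEA = 11101010 → 3-byte char (#7). Advance 3.
Byte at offset 21: 0xE3 = 11100011 → 3-byte char (#8). Advance 3.
Byte at offset 24: 0xF2 = 11110010 → 4-byte char (#9). Advance 4.
Byte at offset 28: 0xE0 = 11100000 → 3-byte char (#10). Advance 3.
Reached end at offset 31 after 10 code points.

10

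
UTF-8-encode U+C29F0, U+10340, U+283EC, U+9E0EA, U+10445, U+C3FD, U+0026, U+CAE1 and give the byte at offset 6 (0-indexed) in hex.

U+C29F0 → 4-byte form F3 82 A7 B0 at offsets 0–3.
U+10340 → 4-byte form F0 90 8D 80 at offsets 4–7.
Offset 6 falls in char 2's range; it's byte 3 of F0 90 8D 80 = 0x8D.

0x8D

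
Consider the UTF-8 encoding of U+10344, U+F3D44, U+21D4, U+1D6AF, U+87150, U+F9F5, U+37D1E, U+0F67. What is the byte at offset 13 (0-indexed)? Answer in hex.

0x9A

U+10344 → 4-byte form F0 90 8D 84 at offsets 0–3.
U+F3D44 → 4-byte form F3 B3 B5 84 at offsets 4–7.
U+21D4 → 3-byte form E2 87 94 at offsets 8–10.
U+1D6AF → 4-byte form F0 9D 9A AF at offsets 11–14.
Offset 13 falls in char 4's range; it's byte 3 of F0 9D 9A AF = 0x9A.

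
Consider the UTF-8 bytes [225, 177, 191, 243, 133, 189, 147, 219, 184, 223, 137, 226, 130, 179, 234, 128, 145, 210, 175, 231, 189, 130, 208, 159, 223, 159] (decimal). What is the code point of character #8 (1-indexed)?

Offset 0: leading byte 0xE1 = 11100001 → 3-byte char #1 = E1 B1 BF.
Offset 3: leading byte 0xF3 = 11110011 → 4-byte char #2 = F3 85 BD 93.
Offset 7: leading byte 0xDB = 11011011 → 2-byte char #3 = DB B8.
Offset 9: leading byte 0xDF = 11011111 → 2-byte char #4 = DF 89.
Offset 11: leading byte 0xE2 = 11100010 → 3-byte char #5 = E2 82 B3.
Offset 14: leading byte 0xEA = 11101010 → 3-byte char #6 = EA 80 91.
Offset 17: leading byte 0xD2 = 11010010 → 2-byte char #7 = D2 AF.
Offset 19: leading byte 0xE7 = 11100111 → 3-byte char #8 = E7 BD 82.
Leading byte 0xE7 = 11100111 matches 1110xxxx → 3-byte sequence.
Byte 1: 0xE7 = 11100111, payload 0111 (4 bits).
Byte 2: 0xBD = 10111101 (10xxxxxx ✓), payload 111101.
Byte 3: 0x82 = 10000010 (10xxxxxx ✓), payload 000010.
Concatenate: 0111111101000010 = 0x7F42 (16 bits → U+7F42).

U+7F42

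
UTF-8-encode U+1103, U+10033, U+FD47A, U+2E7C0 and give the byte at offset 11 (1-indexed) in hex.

1-indexed offset 11 is 0-indexed offset 10.
U+1103 → 3-byte form E1 84 83 at offsets 0–2.
U+10033 → 4-byte form F0 90 80 B3 at offsets 3–6.
U+FD47A → 4-byte form F3 BD 91 BA at offsets 7–10.
Offset 10 falls in char 3's range; it's byte 4 of F3 BD 91 BA = 0xBA.

0xBA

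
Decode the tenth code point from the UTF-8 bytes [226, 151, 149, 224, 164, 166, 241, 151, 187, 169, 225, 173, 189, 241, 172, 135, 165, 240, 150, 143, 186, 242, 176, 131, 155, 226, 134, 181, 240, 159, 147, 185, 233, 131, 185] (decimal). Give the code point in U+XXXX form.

U+90F9

Offset 0: leading byte 0xE2 = 11100010 → 3-byte char #1 = E2 97 95.
Offset 3: leading byte 0xE0 = 11100000 → 3-byte char #2 = E0 A4 A6.
Offset 6: leading byte 0xF1 = 11110001 → 4-byte char #3 = F1 97 BB A9.
Offset 10: leading byte 0xE1 = 11100001 → 3-byte char #4 = E1 AD BD.
Offset 13: leading byte 0xF1 = 11110001 → 4-byte char #5 = F1 AC 87 A5.
Offset 17: leading byte 0xF0 = 11110000 → 4-byte char #6 = F0 96 8F BA.
Offset 21: leading byte 0xF2 = 11110010 → 4-byte char #7 = F2 B0 83 9B.
Offset 25: leading byte 0xE2 = 11100010 → 3-byte char #8 = E2 86 B5.
Offset 28: leading byte 0xF0 = 11110000 → 4-byte char #9 = F0 9F 93 B9.
Offset 32: leading byte 0xE9 = 11101001 → 3-byte char #10 = E9 83 B9.
Leading byte 0xE9 = 11101001 matches 1110xxxx → 3-byte sequence.
Byte 1: 0xE9 = 11101001, payload 1001 (4 bits).
Byte 2: 0x83 = 10000011 (10xxxxxx ✓), payload 000011.
Byte 3: 0xB9 = 10111001 (10xxxxxx ✓), payload 111001.
Concatenate: 1001000011111001 = 0x90F9 (16 bits → U+90F9).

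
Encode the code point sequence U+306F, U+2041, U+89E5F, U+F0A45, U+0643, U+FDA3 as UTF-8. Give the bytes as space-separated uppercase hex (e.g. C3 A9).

U+306F: 3-byte form → E3 81 AF.
U+2041: 3-byte form → E2 81 81.
U+89E5F: 4-byte form → F2 89 B9 9F.
U+F0A45: 4-byte form → F3 B0 A9 85.
U+0643: 2-byte form → D9 83.
U+FDA3: 3-byte form → EF B6 A3.
Concatenated (19 bytes): E3 81 AF E2 81 81 F2 89 B9 9F F3 B0 A9 85 D9 83 EF B6 A3.

E3 81 AF E2 81 81 F2 89 B9 9F F3 B0 A9 85 D9 83 EF B6 A3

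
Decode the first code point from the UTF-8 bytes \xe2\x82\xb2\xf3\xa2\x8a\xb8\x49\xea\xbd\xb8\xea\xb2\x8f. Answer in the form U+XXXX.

Offset 0: leading byte 0xE2 = 11100010 → 3-byte char #1 = E2 82 B2.
Leading byte 0xE2 = 11100010 matches 1110xxxx → 3-byte sequence.
Byte 1: 0xE2 = 11100010, payload 0010 (4 bits).
Byte 2: 0x82 = 10000010 (10xxxxxx ✓), payload 000010.
Byte 3: 0xB2 = 10110010 (10xxxxxx ✓), payload 110010.
Concatenate: 0010000010110010 = 0x20B2 (16 bits → U+20B2).

U+20B2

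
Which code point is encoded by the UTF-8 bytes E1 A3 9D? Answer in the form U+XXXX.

Leading byte 0xE1 = 11100001 matches 1110xxxx → 3-byte sequence.
Byte 1: 0xE1 = 11100001, payload 0001 (4 bits).
Byte 2: 0xA3 = 10100011 (10xxxxxx ✓), payload 100011.
Byte 3: 0x9D = 10011101 (10xxxxxx ✓), payload 011101.
Concatenate: 0001100011011101 = 0x18DD (16 bits → U+18DD).

U+18DD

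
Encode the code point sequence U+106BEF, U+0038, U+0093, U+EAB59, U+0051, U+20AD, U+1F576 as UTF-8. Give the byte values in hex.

U+106BEF: 4-byte form → F4 86 AF AF.
U+0038: 1-byte form → 38.
U+0093: 2-byte form → C2 93.
U+EAB59: 4-byte form → F3 AA AD 99.
U+0051: 1-byte form → 51.
U+20AD: 3-byte form → E2 82 AD.
U+1F576: 4-byte form → F0 9F 95 B6.
Concatenated (19 bytes): F4 86 AF AF 38 C2 93 F3 AA AD 99 51 E2 82 AD F0 9F 95 B6.

F4 86 AF AF 38 C2 93 F3 AA AD 99 51 E2 82 AD F0 9F 95 B6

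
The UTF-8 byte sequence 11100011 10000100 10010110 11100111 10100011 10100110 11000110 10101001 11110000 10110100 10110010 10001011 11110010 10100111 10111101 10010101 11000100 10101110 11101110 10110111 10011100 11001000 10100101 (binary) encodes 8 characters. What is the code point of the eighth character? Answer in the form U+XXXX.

Offset 0: leading byte 0xE3 = 11100011 → 3-byte char #1 = E3 84 96.
Offset 3: leading byte 0xE7 = 11100111 → 3-byte char #2 = E7 A3 A6.
Offset 6: leading byte 0xC6 = 11000110 → 2-byte char #3 = C6 A9.
Offset 8: leading byte 0xF0 = 11110000 → 4-byte char #4 = F0 B4 B2 8B.
Offset 12: leading byte 0xF2 = 11110010 → 4-byte char #5 = F2 A7 BD 95.
Offset 16: leading byte 0xC4 = 11000100 → 2-byte char #6 = C4 AE.
Offset 18: leading byte 0xEE = 11101110 → 3-byte char #7 = EE B7 9C.
Offset 21: leading byte 0xC8 = 11001000 → 2-byte char #8 = C8 A5.
Leading byte 0xC8 = 11001000 matches 110xxxxx → 2-byte sequence.
Byte 1: 0xC8 = 11001000, payload 01000 (5 bits).
Byte 2: 0xA5 = 10100101 (10xxxxxx ✓), payload 100101.
Concatenate: 01000100101 = 0x225 (11 bits → U+0225).

U+0225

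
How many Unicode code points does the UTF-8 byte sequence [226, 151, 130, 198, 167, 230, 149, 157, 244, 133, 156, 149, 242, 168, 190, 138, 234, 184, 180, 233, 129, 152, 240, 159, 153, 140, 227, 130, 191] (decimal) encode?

Byte at offset 0: 0xE2 = 11100010 → 3-byte char (#1). Advance 3.
Byte at offset 3: 0xC6 = 11000110 → 2-byte char (#2). Advance 2.
Byte at offset 5: 0xE6 = 11100110 → 3-byte char (#3). Advance 3.
Byte at offset 8: 0xF4 = 11110100 → 4-byte char (#4). Advance 4.
Byte at offset 12: 0xF2 = 11110010 → 4-byte char (#5). Advance 4.
Byte at offset 16: 0xEA = 11101010 → 3-byte char (#6). Advance 3.
Byte at offset 19: 0xE9 = 11101001 → 3-byte char (#7). Advance 3.
Byte at offset 22: 0xF0 = 11110000 → 4-byte char (#8). Advance 4.
Byte at offset 26: 0xE3 = 11100011 → 3-byte char (#9). Advance 3.
Reached end at offset 29 after 9 code points.

9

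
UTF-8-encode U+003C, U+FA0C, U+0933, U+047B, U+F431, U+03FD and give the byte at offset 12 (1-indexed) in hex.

1-indexed offset 12 is 0-indexed offset 11.
U+003C → 1-byte form 3C at offsets 0–0.
U+FA0C → 3-byte form EF A8 8C at offsets 1–3.
U+0933 → 3-byte form E0 A4 B3 at offsets 4–6.
U+047B → 2-byte form D1 BB at offsets 7–8.
U+F431 → 3-byte form EF 90 B1 at offsets 9–11.
Offset 11 falls in char 5's range; it's byte 3 of EF 90 B1 = 0xB1.

0xB1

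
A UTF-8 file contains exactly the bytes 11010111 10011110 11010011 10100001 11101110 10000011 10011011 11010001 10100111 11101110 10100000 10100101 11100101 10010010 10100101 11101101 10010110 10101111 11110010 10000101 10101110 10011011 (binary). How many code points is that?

Byte at offset 0: 0xD7 = 11010111 → 2-byte char (#1). Advance 2.
Byte at offset 2: 0xD3 = 11010011 → 2-byte char (#2). Advance 2.
Byte at offset 4: 0xEE = 11101110 → 3-byte char (#3). Advance 3.
Byte at offset 7: 0xD1 = 11010001 → 2-byte char (#4). Advance 2.
Byte at offset 9: 0xEE = 11101110 → 3-byte char (#5). Advance 3.
Byte at offset 12: 0xE5 = 11100101 → 3-byte char (#6). Advance 3.
Byte at offset 15: 0xED = 11101101 → 3-byte char (#7). Advance 3.
Byte at offset 18: 0xF2 = 11110010 → 4-byte char (#8). Advance 4.
Reached end at offset 22 after 8 code points.

8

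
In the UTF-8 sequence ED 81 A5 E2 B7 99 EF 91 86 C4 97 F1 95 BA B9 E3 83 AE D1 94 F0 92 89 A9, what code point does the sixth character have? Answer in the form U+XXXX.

U+30EE

Offset 0: leading byte 0xED = 11101101 → 3-byte char #1 = ED 81 A5.
Offset 3: leading byte 0xE2 = 11100010 → 3-byte char #2 = E2 B7 99.
Offset 6: leading byte 0xEF = 11101111 → 3-byte char #3 = EF 91 86.
Offset 9: leading byte 0xC4 = 11000100 → 2-byte char #4 = C4 97.
Offset 11: leading byte 0xF1 = 11110001 → 4-byte char #5 = F1 95 BA B9.
Offset 15: leading byte 0xE3 = 11100011 → 3-byte char #6 = E3 83 AE.
Leading byte 0xE3 = 11100011 matches 1110xxxx → 3-byte sequence.
Byte 1: 0xE3 = 11100011, payload 0011 (4 bits).
Byte 2: 0x83 = 10000011 (10xxxxxx ✓), payload 000011.
Byte 3: 0xAE = 10101110 (10xxxxxx ✓), payload 101110.
Concatenate: 0011000011101110 = 0x30EE (16 bits → U+30EE).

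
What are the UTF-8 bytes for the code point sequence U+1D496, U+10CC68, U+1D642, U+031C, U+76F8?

F0 9D 92 96 F4 8C B1 A8 F0 9D 99 82 CC 9C E7 9B B8

U+1D496: 4-byte form → F0 9D 92 96.
U+10CC68: 4-byte form → F4 8C B1 A8.
U+1D642: 4-byte form → F0 9D 99 82.
U+031C: 2-byte form → CC 9C.
U+76F8: 3-byte form → E7 9B B8.
Concatenated (17 bytes): F0 9D 92 96 F4 8C B1 A8 F0 9D 99 82 CC 9C E7 9B B8.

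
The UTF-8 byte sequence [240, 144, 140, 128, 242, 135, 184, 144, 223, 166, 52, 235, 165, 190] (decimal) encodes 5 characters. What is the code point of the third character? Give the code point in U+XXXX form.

U+07E6

Offset 0: leading byte 0xF0 = 11110000 → 4-byte char #1 = F0 90 8C 80.
Offset 4: leading byte 0xF2 = 11110010 → 4-byte char #2 = F2 87 B8 90.
Offset 8: leading byte 0xDF = 11011111 → 2-byte char #3 = DF A6.
Leading byte 0xDF = 11011111 matches 110xxxxx → 2-byte sequence.
Byte 1: 0xDF = 11011111, payload 11111 (5 bits).
Byte 2: 0xA6 = 10100110 (10xxxxxx ✓), payload 100110.
Concatenate: 11111100110 = 0x7E6 (11 bits → U+07E6).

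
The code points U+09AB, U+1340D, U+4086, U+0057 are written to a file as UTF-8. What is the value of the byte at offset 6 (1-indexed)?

0x90

1-indexed offset 6 is 0-indexed offset 5.
U+09AB → 3-byte form E0 A6 AB at offsets 0–2.
U+1340D → 4-byte form F0 93 90 8D at offsets 3–6.
Offset 5 falls in char 2's range; it's byte 3 of F0 93 90 8D = 0x90.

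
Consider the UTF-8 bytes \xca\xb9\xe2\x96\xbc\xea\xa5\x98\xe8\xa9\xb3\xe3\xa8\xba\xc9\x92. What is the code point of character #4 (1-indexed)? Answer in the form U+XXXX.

Offset 0: leading byte 0xCA = 11001010 → 2-byte char #1 = CA B9.
Offset 2: leading byte 0xE2 = 11100010 → 3-byte char #2 = E2 96 BC.
Offset 5: leading byte 0xEA = 11101010 → 3-byte char #3 = EA A5 98.
Offset 8: leading byte 0xE8 = 11101000 → 3-byte char #4 = E8 A9 B3.
Leading byte 0xE8 = 11101000 matches 1110xxxx → 3-byte sequence.
Byte 1: 0xE8 = 11101000, payload 1000 (4 bits).
Byte 2: 0xA9 = 10101001 (10xxxxxx ✓), payload 101001.
Byte 3: 0xB3 = 10110011 (10xxxxxx ✓), payload 110011.
Concatenate: 1000101001110011 = 0x8A73 (16 bits → U+8A73).

U+8A73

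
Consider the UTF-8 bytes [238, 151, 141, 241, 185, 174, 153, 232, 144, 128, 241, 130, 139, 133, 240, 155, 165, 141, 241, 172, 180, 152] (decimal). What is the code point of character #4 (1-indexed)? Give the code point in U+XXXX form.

U+422C5

Offset 0: leading byte 0xEE = 11101110 → 3-byte char #1 = EE 97 8D.
Offset 3: leading byte 0xF1 = 11110001 → 4-byte char #2 = F1 B9 AE 99.
Offset 7: leading byte 0xE8 = 11101000 → 3-byte char #3 = E8 90 80.
Offset 10: leading byte 0xF1 = 11110001 → 4-byte char #4 = F1 82 8B 85.
Leading byte 0xF1 = 11110001 matches 11110xxx → 4-byte sequence.
Byte 1: 0xF1 = 11110001, payload 001 (3 bits).
Byte 2: 0x82 = 10000010 (10xxxxxx ✓), payload 000010.
Byte 3: 0x8B = 10001011 (10xxxxxx ✓), payload 001011.
Byte 4: 0x85 = 10000101 (10xxxxxx ✓), payload 000101.
Concatenate: 001000010001011000101 = 0x422C5 (21 bits → U+422C5).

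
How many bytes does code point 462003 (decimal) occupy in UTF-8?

4

U+70CB3 = 0x70CB3. UTF-8 uses 1 byte below 0x80, 2 below 0x800, 3 below 0x10000, 4 up to 0x10FFFF. 0x70CB3 is in U+10000–U+10FFFF → 4 bytes.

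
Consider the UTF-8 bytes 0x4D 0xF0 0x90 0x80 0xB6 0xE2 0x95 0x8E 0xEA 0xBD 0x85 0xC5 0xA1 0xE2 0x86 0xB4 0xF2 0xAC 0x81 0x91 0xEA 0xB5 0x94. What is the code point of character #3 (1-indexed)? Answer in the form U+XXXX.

U+254E

Offset 0: leading byte 0x4D = 01001101 → 1-byte char #1 = 4D.
Offset 1: leading byte 0xF0 = 11110000 → 4-byte char #2 = F0 90 80 B6.
Offset 5: leading byte 0xE2 = 11100010 → 3-byte char #3 = E2 95 8E.
Leading byte 0xE2 = 11100010 matches 1110xxxx → 3-byte sequence.
Byte 1: 0xE2 = 11100010, payload 0010 (4 bits).
Byte 2: 0x95 = 10010101 (10xxxxxx ✓), payload 010101.
Byte 3: 0x8E = 10001110 (10xxxxxx ✓), payload 001110.
Concatenate: 0010010101001110 = 0x254E (16 bits → U+254E).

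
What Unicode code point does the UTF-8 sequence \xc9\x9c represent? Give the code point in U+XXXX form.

U+025C

Leading byte 0xC9 = 11001001 matches 110xxxxx → 2-byte sequence.
Byte 1: 0xC9 = 11001001, payload 01001 (5 bits).
Byte 2: 0x9C = 10011100 (10xxxxxx ✓), payload 011100.
Concatenate: 01001011100 = 0x25C (11 bits → U+025C).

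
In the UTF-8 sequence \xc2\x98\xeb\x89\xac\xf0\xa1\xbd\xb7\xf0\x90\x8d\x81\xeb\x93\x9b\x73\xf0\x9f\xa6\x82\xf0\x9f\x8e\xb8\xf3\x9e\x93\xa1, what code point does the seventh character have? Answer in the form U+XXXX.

Offset 0: leading byte 0xC2 = 11000010 → 2-byte char #1 = C2 98.
Offset 2: leading byte 0xEB = 11101011 → 3-byte char #2 = EB 89 AC.
Offset 5: leading byte 0xF0 = 11110000 → 4-byte char #3 = F0 A1 BD B7.
Offset 9: leading byte 0xF0 = 11110000 → 4-byte char #4 = F0 90 8D 81.
Offset 13: leading byte 0xEB = 11101011 → 3-byte char #5 = EB 93 9B.
Offset 16: leading byte 0x73 = 01110011 → 1-byte char #6 = 73.
Offset 17: leading byte 0xF0 = 11110000 → 4-byte char #7 = F0 9F A6 82.
Leading byte 0xF0 = 11110000 matches 11110xxx → 4-byte sequence.
Byte 1: 0xF0 = 11110000, payload 000 (3 bits).
Byte 2: 0x9F = 10011111 (10xxxxxx ✓), payload 011111.
Byte 3: 0xA6 = 10100110 (10xxxxxx ✓), payload 100110.
Byte 4: 0x82 = 10000010 (10xxxxxx ✓), payload 000010.
Concatenate: 000011111100110000010 = 0x1F982 (21 bits → U+1F982).

U+1F982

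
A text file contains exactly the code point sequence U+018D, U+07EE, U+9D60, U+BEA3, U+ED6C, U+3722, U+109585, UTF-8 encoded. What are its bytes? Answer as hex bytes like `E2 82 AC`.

C6 8D DF AE E9 B5 A0 EB BA A3 EE B5 AC E3 9C A2 F4 89 96 85

U+018D: 2-byte form → C6 8D.
U+07EE: 2-byte form → DF AE.
U+9D60: 3-byte form → E9 B5 A0.
U+BEA3: 3-byte form → EB BA A3.
U+ED6C: 3-byte form → EE B5 AC.
U+3722: 3-byte form → E3 9C A2.
U+109585: 4-byte form → F4 89 96 85.
Concatenated (20 bytes): C6 8D DF AE E9 B5 A0 EB BA A3 EE B5 AC E3 9C A2 F4 89 96 85.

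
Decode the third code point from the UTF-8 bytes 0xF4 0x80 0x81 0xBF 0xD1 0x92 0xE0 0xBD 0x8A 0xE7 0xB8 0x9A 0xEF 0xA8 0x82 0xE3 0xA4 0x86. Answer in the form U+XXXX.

Offset 0: leading byte 0xF4 = 11110100 → 4-byte char #1 = F4 80 81 BF.
Offset 4: leading byte 0xD1 = 11010001 → 2-byte char #2 = D1 92.
Offset 6: leading byte 0xE0 = 11100000 → 3-byte char #3 = E0 BD 8A.
Leading byte 0xE0 = 11100000 matches 1110xxxx → 3-byte sequence.
Byte 1: 0xE0 = 11100000, payload 0000 (4 bits).
Byte 2: 0xBD = 10111101 (10xxxxxx ✓), payload 111101.
Byte 3: 0x8A = 10001010 (10xxxxxx ✓), payload 001010.
Concatenate: 0000111101001010 = 0xF4A (16 bits → U+0F4A).

U+0F4A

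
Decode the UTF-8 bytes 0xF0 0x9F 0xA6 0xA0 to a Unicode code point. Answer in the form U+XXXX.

Leading byte 0xF0 = 11110000 matches 11110xxx → 4-byte sequence.
Byte 1: 0xF0 = 11110000, payload 000 (3 bits).
Byte 2: 0x9F = 10011111 (10xxxxxx ✓), payload 011111.
Byte 3: 0xA6 = 10100110 (10xxxxxx ✓), payload 100110.
Byte 4: 0xA0 = 10100000 (10xxxxxx ✓), payload 100000.
Concatenate: 000011111100110100000 = 0x1F9A0 (21 bits → U+1F9A0).

U+1F9A0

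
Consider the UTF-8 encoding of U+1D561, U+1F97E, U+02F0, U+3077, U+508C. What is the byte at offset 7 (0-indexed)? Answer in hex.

0xBE

U+1D561 → 4-byte form F0 9D 95 A1 at offsets 0–3.
U+1F97E → 4-byte form F0 9F A5 BE at offsets 4–7.
Offset 7 falls in char 2's range; it's byte 4 of F0 9F A5 BE = 0xBE.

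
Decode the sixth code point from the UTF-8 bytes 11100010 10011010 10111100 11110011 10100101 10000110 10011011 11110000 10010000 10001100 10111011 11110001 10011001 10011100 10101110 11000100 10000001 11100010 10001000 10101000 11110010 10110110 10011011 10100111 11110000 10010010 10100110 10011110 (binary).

Offset 0: leading byte 0xE2 = 11100010 → 3-byte char #1 = E2 9A BC.
Offset 3: leading byte 0xF3 = 11110011 → 4-byte char #2 = F3 A5 86 9B.
Offset 7: leading byte 0xF0 = 11110000 → 4-byte char #3 = F0 90 8C BB.
Offset 11: leading byte 0xF1 = 11110001 → 4-byte char #4 = F1 99 9C AE.
Offset 15: leading byte 0xC4 = 11000100 → 2-byte char #5 = C4 81.
Offset 17: leading byte 0xE2 = 11100010 → 3-byte char #6 = E2 88 A8.
Leading byte 0xE2 = 11100010 matches 1110xxxx → 3-byte sequence.
Byte 1: 0xE2 = 11100010, payload 0010 (4 bits).
Byte 2: 0x88 = 10001000 (10xxxxxx ✓), payload 001000.
Byte 3: 0xA8 = 10101000 (10xxxxxx ✓), payload 101000.
Concatenate: 0010001000101000 = 0x2228 (16 bits → U+2228).

U+2228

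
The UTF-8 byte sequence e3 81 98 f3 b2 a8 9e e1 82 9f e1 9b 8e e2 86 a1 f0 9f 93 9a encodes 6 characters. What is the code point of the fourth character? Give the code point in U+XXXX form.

Offset 0: leading byte 0xE3 = 11100011 → 3-byte char #1 = E3 81 98.
Offset 3: leading byte 0xF3 = 11110011 → 4-byte char #2 = F3 B2 A8 9E.
Offset 7: leading byte 0xE1 = 11100001 → 3-byte char #3 = E1 82 9F.
Offset 10: leading byte 0xE1 = 11100001 → 3-byte char #4 = E1 9B 8E.
Leading byte 0xE1 = 11100001 matches 1110xxxx → 3-byte sequence.
Byte 1: 0xE1 = 11100001, payload 0001 (4 bits).
Byte 2: 0x9B = 10011011 (10xxxxxx ✓), payload 011011.
Byte 3: 0x8E = 10001110 (10xxxxxx ✓), payload 001110.
Concatenate: 0001011011001110 = 0x16CE (16 bits → U+16CE).

U+16CE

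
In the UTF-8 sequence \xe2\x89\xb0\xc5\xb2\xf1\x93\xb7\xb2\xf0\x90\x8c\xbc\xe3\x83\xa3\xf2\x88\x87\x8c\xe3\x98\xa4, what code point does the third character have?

Offset 0: leading byte 0xE2 = 11100010 → 3-byte char #1 = E2 89 B0.
Offset 3: leading byte 0xC5 = 11000101 → 2-byte char #2 = C5 B2.
Offset 5: leading byte 0xF1 = 11110001 → 4-byte char #3 = F1 93 B7 B2.
Leading byte 0xF1 = 11110001 matches 11110xxx → 4-byte sequence.
Byte 1: 0xF1 = 11110001, payload 001 (3 bits).
Byte 2: 0x93 = 10010011 (10xxxxxx ✓), payload 010011.
Byte 3: 0xB7 = 10110111 (10xxxxxx ✓), payload 110111.
Byte 4: 0xB2 = 10110010 (10xxxxxx ✓), payload 110010.
Concatenate: 001010011110111110010 = 0x53DF2 (21 bits → U+53DF2).

U+53DF2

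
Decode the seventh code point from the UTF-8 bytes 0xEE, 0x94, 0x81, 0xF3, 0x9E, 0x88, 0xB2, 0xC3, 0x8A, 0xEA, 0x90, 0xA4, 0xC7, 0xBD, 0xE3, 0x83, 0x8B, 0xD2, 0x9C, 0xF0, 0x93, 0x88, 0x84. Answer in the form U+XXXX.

U+049C

Offset 0: leading byte 0xEE = 11101110 → 3-byte char #1 = EE 94 81.
Offset 3: leading byte 0xF3 = 11110011 → 4-byte char #2 = F3 9E 88 B2.
Offset 7: leading byte 0xC3 = 11000011 → 2-byte char #3 = C3 8A.
Offset 9: leading byte 0xEA = 11101010 → 3-byte char #4 = EA 90 A4.
Offset 12: leading byte 0xC7 = 11000111 → 2-byte char #5 = C7 BD.
Offset 14: leading byte 0xE3 = 11100011 → 3-byte char #6 = E3 83 8B.
Offset 17: leading byte 0xD2 = 11010010 → 2-byte char #7 = D2 9C.
Leading byte 0xD2 = 11010010 matches 110xxxxx → 2-byte sequence.
Byte 1: 0xD2 = 11010010, payload 10010 (5 bits).
Byte 2: 0x9C = 10011100 (10xxxxxx ✓), payload 011100.
Concatenate: 10010011100 = 0x49C (11 bits → U+049C).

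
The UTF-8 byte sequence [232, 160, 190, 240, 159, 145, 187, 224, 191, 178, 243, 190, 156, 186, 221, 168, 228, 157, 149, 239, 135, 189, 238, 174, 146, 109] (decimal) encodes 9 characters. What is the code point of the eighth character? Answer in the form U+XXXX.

U+EB92

Offset 0: leading byte 0xE8 = 11101000 → 3-byte char #1 = E8 A0 BE.
Offset 3: leading byte 0xF0 = 11110000 → 4-byte char #2 = F0 9F 91 BB.
Offset 7: leading byte 0xE0 = 11100000 → 3-byte char #3 = E0 BF B2.
Offset 10: leading byte 0xF3 = 11110011 → 4-byte char #4 = F3 BE 9C BA.
Offset 14: leading byte 0xDD = 11011101 → 2-byte char #5 = DD A8.
Offset 16: leading byte 0xE4 = 11100100 → 3-byte char #6 = E4 9D 95.
Offset 19: leading byte 0xEF = 11101111 → 3-byte char #7 = EF 87 BD.
Offset 22: leading byte 0xEE = 11101110 → 3-byte char #8 = EE AE 92.
Leading byte 0xEE = 11101110 matches 1110xxxx → 3-byte sequence.
Byte 1: 0xEE = 11101110, payload 1110 (4 bits).
Byte 2: 0xAE = 10101110 (10xxxxxx ✓), payload 101110.
Byte 3: 0x92 = 10010010 (10xxxxxx ✓), payload 010010.
Concatenate: 1110101110010010 = 0xEB92 (16 bits → U+EB92).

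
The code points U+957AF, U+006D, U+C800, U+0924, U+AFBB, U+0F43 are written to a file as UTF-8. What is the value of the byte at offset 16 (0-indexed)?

U+957AF → 4-byte form F2 95 9E AF at offsets 0–3.
U+006D → 1-byte form 6D at offsets 4–4.
U+C800 → 3-byte form EC A0 80 at offsets 5–7.
U+0924 → 3-byte form E0 A4 A4 at offsets 8–10.
U+AFBB → 3-byte form EA BE BB at offsets 11–13.
U+0F43 → 3-byte form E0 BD 83 at offsets 14–16.
Offset 16 falls in char 6's range; it's byte 3 of E0 BD 83 = 0x83.

0x83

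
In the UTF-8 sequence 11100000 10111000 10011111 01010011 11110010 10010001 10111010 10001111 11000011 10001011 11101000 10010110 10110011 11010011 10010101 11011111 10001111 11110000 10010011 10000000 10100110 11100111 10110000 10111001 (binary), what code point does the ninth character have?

U+7C39

Offset 0: leading byte 0xE0 = 11100000 → 3-byte char #1 = E0 B8 9F.
Offset 3: leading byte 0x53 = 01010011 → 1-byte char #2 = 53.
Offset 4: leading byte 0xF2 = 11110010 → 4-byte char #3 = F2 91 BA 8F.
Offset 8: leading byte 0xC3 = 11000011 → 2-byte char #4 = C3 8B.
Offset 10: leading byte 0xE8 = 11101000 → 3-byte char #5 = E8 96 B3.
Offset 13: leading byte 0xD3 = 11010011 → 2-byte char #6 = D3 95.
Offset 15: leading byte 0xDF = 11011111 → 2-byte char #7 = DF 8F.
Offset 17: leading byte 0xF0 = 11110000 → 4-byte char #8 = F0 93 80 A6.
Offset 21: leading byte 0xE7 = 11100111 → 3-byte char #9 = E7 B0 B9.
Leading byte 0xE7 = 11100111 matches 1110xxxx → 3-byte sequence.
Byte 1: 0xE7 = 11100111, payload 0111 (4 bits).
Byte 2: 0xB0 = 10110000 (10xxxxxx ✓), payload 110000.
Byte 3: 0xB9 = 10111001 (10xxxxxx ✓), payload 111001.
Concatenate: 0111110000111001 = 0x7C39 (16 bits → U+7C39).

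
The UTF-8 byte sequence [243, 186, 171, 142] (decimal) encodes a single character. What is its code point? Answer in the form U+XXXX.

U+FAACE

Leading byte 0xF3 = 11110011 matches 11110xxx → 4-byte sequence.
Byte 1: 0xF3 = 11110011, payload 011 (3 bits).
Byte 2: 0xBA = 10111010 (10xxxxxx ✓), payload 111010.
Byte 3: 0xAB = 10101011 (10xxxxxx ✓), payload 101011.
Byte 4: 0x8E = 10001110 (10xxxxxx ✓), payload 001110.
Concatenate: 011111010101011001110 = 0xFAACE (21 bits → U+FAACE).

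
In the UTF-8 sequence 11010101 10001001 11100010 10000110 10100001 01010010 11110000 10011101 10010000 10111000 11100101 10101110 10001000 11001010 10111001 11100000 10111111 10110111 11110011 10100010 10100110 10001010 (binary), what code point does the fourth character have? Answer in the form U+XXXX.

Offset 0: leading byte 0xD5 = 11010101 → 2-byte char #1 = D5 89.
Offset 2: leading byte 0xE2 = 11100010 → 3-byte char #2 = E2 86 A1.
Offset 5: leading byte 0x52 = 01010010 → 1-byte char #3 = 52.
Offset 6: leading byte 0xF0 = 11110000 → 4-byte char #4 = F0 9D 90 B8.
Leading byte 0xF0 = 11110000 matches 11110xxx → 4-byte sequence.
Byte 1: 0xF0 = 11110000, payload 000 (3 bits).
Byte 2: 0x9D = 10011101 (10xxxxxx ✓), payload 011101.
Byte 3: 0x90 = 10010000 (10xxxxxx ✓), payload 010000.
Byte 4: 0xB8 = 10111000 (10xxxxxx ✓), payload 111000.
Concatenate: 000011101010000111000 = 0x1D438 (21 bits → U+1D438).

U+1D438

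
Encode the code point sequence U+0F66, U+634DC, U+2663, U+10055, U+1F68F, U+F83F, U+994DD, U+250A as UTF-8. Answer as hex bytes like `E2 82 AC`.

U+0F66: 3-byte form → E0 BD A6.
U+634DC: 4-byte form → F1 A3 93 9C.
U+2663: 3-byte form → E2 99 A3.
U+10055: 4-byte form → F0 90 81 95.
U+1F68F: 4-byte form → F0 9F 9A 8F.
U+F83F: 3-byte form → EF A0 BF.
U+994DD: 4-byte form → F2 99 93 9D.
U+250A: 3-byte form → E2 94 8A.
Concatenated (28 bytes): E0 BD A6 F1 A3 93 9C E2 99 A3 F0 90 81 95 F0 9F 9A 8F EF A0 BF F2 99 93 9D E2 94 8A.

E0 BD A6 F1 A3 93 9C E2 99 A3 F0 90 81 95 F0 9F 9A 8F EF A0 BF F2 99 93 9D E2 94 8A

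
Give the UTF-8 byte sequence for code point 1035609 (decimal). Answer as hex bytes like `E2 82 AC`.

U+FCD59 = 0xFCD59 = 1035609 decimal. In range U+10000–U+10FFFF → 4-byte form: 11110xxx 10xxxxxx 10xxxxxx 10xxxxxx.
Binary (21 bits): 011111100110101011001.
Split 3+6+6+6: 011 | 111100 | 110101 | 011001.
Byte 1: 11110011 = 0xF3.
Byte 2: 10111100 = 0xBC.
Byte 3: 10110101 = 0xB5.
Byte 4: 10011001 = 0x99.

F3 BC B5 99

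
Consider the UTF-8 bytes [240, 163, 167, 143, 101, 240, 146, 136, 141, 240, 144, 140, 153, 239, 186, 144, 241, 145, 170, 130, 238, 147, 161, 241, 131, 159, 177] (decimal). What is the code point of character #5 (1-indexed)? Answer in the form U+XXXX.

Offset 0: leading byte 0xF0 = 11110000 → 4-byte char #1 = F0 A3 A7 8F.
Offset 4: leading byte 0x65 = 01100101 → 1-byte char #2 = 65.
Offset 5: leading byte 0xF0 = 11110000 → 4-byte char #3 = F0 92 88 8D.
Offset 9: leading byte 0xF0 = 11110000 → 4-byte char #4 = F0 90 8C 99.
Offset 13: leading byte 0xEF = 11101111 → 3-byte char #5 = EF BA 90.
Leading byte 0xEF = 11101111 matches 1110xxxx → 3-byte sequence.
Byte 1: 0xEF = 11101111, payload 1111 (4 bits).
Byte 2: 0xBA = 10111010 (10xxxxxx ✓), payload 111010.
Byte 3: 0x90 = 10010000 (10xxxxxx ✓), payload 010000.
Concatenate: 1111111010010000 = 0xFE90 (16 bits → U+FE90).

U+FE90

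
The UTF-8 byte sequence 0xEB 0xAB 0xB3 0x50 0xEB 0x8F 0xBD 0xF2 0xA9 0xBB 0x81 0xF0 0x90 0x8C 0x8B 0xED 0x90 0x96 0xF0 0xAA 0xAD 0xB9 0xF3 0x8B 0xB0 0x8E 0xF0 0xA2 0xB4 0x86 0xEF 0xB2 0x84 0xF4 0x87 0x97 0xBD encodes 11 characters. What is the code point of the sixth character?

U+D416

Offset 0: leading byte 0xEB = 11101011 → 3-byte char #1 = EB AB B3.
Offset 3: leading byte 0x50 = 01010000 → 1-byte char #2 = 50.
Offset 4: leading byte 0xEB = 11101011 → 3-byte char #3 = EB 8F BD.
Offset 7: leading byte 0xF2 = 11110010 → 4-byte char #4 = F2 A9 BB 81.
Offset 11: leading byte 0xF0 = 11110000 → 4-byte char #5 = F0 90 8C 8B.
Offset 15: leading byte 0xED = 11101101 → 3-byte char #6 = ED 90 96.
Leading byte 0xED = 11101101 matches 1110xxxx → 3-byte sequence.
Byte 1: 0xED = 11101101, payload 1101 (4 bits).
Byte 2: 0x90 = 10010000 (10xxxxxx ✓), payload 010000.
Byte 3: 0x96 = 10010110 (10xxxxxx ✓), payload 010110.
Concatenate: 1101010000010110 = 0xD416 (16 bits → U+D416).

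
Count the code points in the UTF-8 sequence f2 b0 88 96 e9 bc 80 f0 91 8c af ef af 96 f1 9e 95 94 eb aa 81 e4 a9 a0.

Byte at offset 0: 0xF2 = 11110010 → 4-byte char (#1). Advance 4.
Byte at offset 4: 0xE9 = 11101001 → 3-byte char (#2). Advance 3.
Byte at offset 7: 0xF0 = 11110000 → 4-byte char (#3). Advance 4.
Byte at offset 11: 0xEF = 11101111 → 3-byte char (#4). Advance 3.
Byte at offset 14: 0xF1 = 11110001 → 4-byte char (#5). Advance 4.
Byte at offset 18: 0xEB = 11101011 → 3-byte char (#6). Advance 3.
Byte at offset 21: 0xE4 = 11100100 → 3-byte char (#7). Advance 3.
Reached end at offset 24 after 7 code points.

7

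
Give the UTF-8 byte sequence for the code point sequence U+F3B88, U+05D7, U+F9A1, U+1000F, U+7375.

U+F3B88: 4-byte form → F3 B3 AE 88.
U+05D7: 2-byte form → D7 97.
U+F9A1: 3-byte form → EF A6 A1.
U+1000F: 4-byte form → F0 90 80 8F.
U+7375: 3-byte form → E7 8D B5.
Concatenated (16 bytes): F3 B3 AE 88 D7 97 EF A6 A1 F0 90 80 8F E7 8D B5.

F3 B3 AE 88 D7 97 EF A6 A1 F0 90 80 8F E7 8D B5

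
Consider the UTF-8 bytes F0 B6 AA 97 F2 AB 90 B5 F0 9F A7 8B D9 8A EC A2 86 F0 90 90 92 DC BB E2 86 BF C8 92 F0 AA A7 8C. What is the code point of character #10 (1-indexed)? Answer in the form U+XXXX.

U+2A9CC

Offset 0: leading byte 0xF0 = 11110000 → 4-byte char #1 = F0 B6 AA 97.
Offset 4: leading byte 0xF2 = 11110010 → 4-byte char #2 = F2 AB 90 B5.
Offset 8: leading byte 0xF0 = 11110000 → 4-byte char #3 = F0 9F A7 8B.
Offset 12: leading byte 0xD9 = 11011001 → 2-byte char #4 = D9 8A.
Offset 14: leading byte 0xEC = 11101100 → 3-byte char #5 = EC A2 86.
Offset 17: leading byte 0xF0 = 11110000 → 4-byte char #6 = F0 90 90 92.
Offset 21: leading byte 0xDC = 11011100 → 2-byte char #7 = DC BB.
Offset 23: leading byte 0xE2 = 11100010 → 3-byte char #8 = E2 86 BF.
Offset 26: leading byte 0xC8 = 11001000 → 2-byte char #9 = C8 92.
Offset 28: leading byte 0xF0 = 11110000 → 4-byte char #10 = F0 AA A7 8C.
Leading byte 0xF0 = 11110000 matches 11110xxx → 4-byte sequence.
Byte 1: 0xF0 = 11110000, payload 000 (3 bits).
Byte 2: 0xAA = 10101010 (10xxxxxx ✓), payload 101010.
Byte 3: 0xA7 = 10100111 (10xxxxxx ✓), payload 100111.
Byte 4: 0x8C = 10001100 (10xxxxxx ✓), payload 001100.
Concatenate: 000101010100111001100 = 0x2A9CC (21 bits → U+2A9CC).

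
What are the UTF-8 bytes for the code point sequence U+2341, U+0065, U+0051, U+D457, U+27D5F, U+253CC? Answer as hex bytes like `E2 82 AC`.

U+2341: 3-byte form → E2 8D 81.
U+0065: 1-byte form → 65.
U+0051: 1-byte form → 51.
U+D457: 3-byte form → ED 91 97.
U+27D5F: 4-byte form → F0 A7 B5 9F.
U+253CC: 4-byte form → F0 A5 8F 8C.
Concatenated (16 bytes): E2 8D 81 65 51 ED 91 97 F0 A7 B5 9F F0 A5 8F 8C.

E2 8D 81 65 51 ED 91 97 F0 A7 B5 9F F0 A5 8F 8C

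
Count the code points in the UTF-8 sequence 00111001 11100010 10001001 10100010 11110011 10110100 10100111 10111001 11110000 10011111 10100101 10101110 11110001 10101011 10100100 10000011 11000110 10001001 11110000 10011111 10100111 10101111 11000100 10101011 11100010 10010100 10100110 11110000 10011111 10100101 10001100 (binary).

10

Byte at offset 0: 0x39 = 00111001 → 1-byte char (#1). Advance 1.
Byte at offset 1: 0xE2 = 11100010 → 3-byte char (#2). Advance 3.
Byte at offset 4: 0xF3 = 11110011 → 4-byte char (#3). Advance 4.
Byte at offset 8: 0xF0 = 11110000 → 4-byte char (#4). Advance 4.
Byte at offset 12: 0xF1 = 11110001 → 4-byte char (#5). Advance 4.
Byte at offset 16: 0xC6 = 11000110 → 2-byte char (#6). Advance 2.
Byte at offset 18: 0xF0 = 11110000 → 4-byte char (#7). Advance 4.
Byte at offset 22: 0xC4 = 11000100 → 2-byte char (#8). Advance 2.
Byte at offset 24: 0xE2 = 11100010 → 3-byte char (#9). Advance 3.
Byte at offset 27: 0xF0 = 11110000 → 4-byte char (#10). Advance 4.
Reached end at offset 31 after 10 code points.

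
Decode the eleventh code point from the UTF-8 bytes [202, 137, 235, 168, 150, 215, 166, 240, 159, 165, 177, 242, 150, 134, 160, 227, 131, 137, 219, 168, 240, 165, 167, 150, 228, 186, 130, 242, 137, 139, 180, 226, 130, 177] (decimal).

U+20B1

Offset 0: leading byte 0xCA = 11001010 → 2-byte char #1 = CA 89.
Offset 2: leading byte 0xEB = 11101011 → 3-byte char #2 = EB A8 96.
Offset 5: leading byte 0xD7 = 11010111 → 2-byte char #3 = D7 A6.
Offset 7: leading byte 0xF0 = 11110000 → 4-byte char #4 = F0 9F A5 B1.
Offset 11: leading byte 0xF2 = 11110010 → 4-byte char #5 = F2 96 86 A0.
Offset 15: leading byte 0xE3 = 11100011 → 3-byte char #6 = E3 83 89.
Offset 18: leading byte 0xDB = 11011011 → 2-byte char #7 = DB A8.
Offset 20: leading byte 0xF0 = 11110000 → 4-byte char #8 = F0 A5 A7 96.
Offset 24: leading byte 0xE4 = 11100100 → 3-byte char #9 = E4 BA 82.
Offset 27: leading byte 0xF2 = 11110010 → 4-byte char #10 = F2 89 8B B4.
Offset 31: leading byte 0xE2 = 11100010 → 3-byte char #11 = E2 82 B1.
Leading byte 0xE2 = 11100010 matches 1110xxxx → 3-byte sequence.
Byte 1: 0xE2 = 11100010, payload 0010 (4 bits).
Byte 2: 0x82 = 10000010 (10xxxxxx ✓), payload 000010.
Byte 3: 0xB1 = 10110001 (10xxxxxx ✓), payload 110001.
Concatenate: 0010000010110001 = 0x20B1 (16 bits → U+20B1).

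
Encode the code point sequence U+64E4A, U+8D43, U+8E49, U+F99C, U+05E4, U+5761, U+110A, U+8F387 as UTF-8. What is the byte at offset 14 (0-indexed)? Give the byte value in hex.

U+64E4A → 4-byte form F1 A4 B9 8A at offsets 0–3.
U+8D43 → 3-byte form E8 B5 83 at offsets 4–6.
U+8E49 → 3-byte form E8 B9 89 at offsets 7–9.
U+F99C → 3-byte form EF A6 9C at offsets 10–12.
U+05E4 → 2-byte form D7 A4 at offsets 13–14.
Offset 14 falls in char 5's range; it's byte 2 of D7 A4 = 0xA4.

0xA4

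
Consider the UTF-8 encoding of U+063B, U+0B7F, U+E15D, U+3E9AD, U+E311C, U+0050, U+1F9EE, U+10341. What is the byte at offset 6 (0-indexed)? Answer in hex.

U+063B → 2-byte form D8 BB at offsets 0–1.
U+0B7F → 3-byte form E0 AD BF at offsets 2–4.
U+E15D → 3-byte form EE 85 9D at offsets 5–7.
Offset 6 falls in char 3's range; it's byte 2 of EE 85 9D = 0x85.

0x85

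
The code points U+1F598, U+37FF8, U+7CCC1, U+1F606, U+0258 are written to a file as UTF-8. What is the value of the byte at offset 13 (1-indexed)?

0xF0

1-indexed offset 13 is 0-indexed offset 12.
U+1F598 → 4-byte form F0 9F 96 98 at offsets 0–3.
U+37FF8 → 4-byte form F0 B7 BF B8 at offsets 4–7.
U+7CCC1 → 4-byte form F1 BC B3 81 at offsets 8–11.
U+1F606 → 4-byte form F0 9F 98 86 at offsets 12–15.
Offset 12 falls in char 4's range; it's byte 1 of F0 9F 98 86 = 0xF0.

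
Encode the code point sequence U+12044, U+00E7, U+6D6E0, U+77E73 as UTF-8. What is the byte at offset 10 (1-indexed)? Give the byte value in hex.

0xA0

1-indexed offset 10 is 0-indexed offset 9.
U+12044 → 4-byte form F0 92 81 84 at offsets 0–3.
U+00E7 → 2-byte form C3 A7 at offsets 4–5.
U+6D6E0 → 4-byte form F1 AD 9B A0 at offsets 6–9.
Offset 9 falls in char 3's range; it's byte 4 of F1 AD 9B A0 = 0xA0.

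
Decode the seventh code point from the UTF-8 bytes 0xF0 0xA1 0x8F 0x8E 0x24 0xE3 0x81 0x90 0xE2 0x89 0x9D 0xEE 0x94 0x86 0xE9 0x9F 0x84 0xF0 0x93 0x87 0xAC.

Offset 0: leading byte 0xF0 = 11110000 → 4-byte char #1 = F0 A1 8F 8E.
Offset 4: leading byte 0x24 = 00100100 → 1-byte char #2 = 24.
Offset 5: leading byte 0xE3 = 11100011 → 3-byte char #3 = E3 81 90.
Offset 8: leading byte 0xE2 = 11100010 → 3-byte char #4 = E2 89 9D.
Offset 11: leading byte 0xEE = 11101110 → 3-byte char #5 = EE 94 86.
Offset 14: leading byte 0xE9 = 11101001 → 3-byte char #6 = E9 9F 84.
Offset 17: leading byte 0xF0 = 11110000 → 4-byte char #7 = F0 93 87 AC.
Leading byte 0xF0 = 11110000 matches 11110xxx → 4-byte sequence.
Byte 1: 0xF0 = 11110000, payload 000 (3 bits).
Byte 2: 0x93 = 10010011 (10xxxxxx ✓), payload 010011.
Byte 3: 0x87 = 10000111 (10xxxxxx ✓), payload 000111.
Byte 4: 0xAC = 10101100 (10xxxxxx ✓), payload 101100.
Concatenate: 000010011000111101100 = 0x131EC (21 bits → U+131EC).

U+131EC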